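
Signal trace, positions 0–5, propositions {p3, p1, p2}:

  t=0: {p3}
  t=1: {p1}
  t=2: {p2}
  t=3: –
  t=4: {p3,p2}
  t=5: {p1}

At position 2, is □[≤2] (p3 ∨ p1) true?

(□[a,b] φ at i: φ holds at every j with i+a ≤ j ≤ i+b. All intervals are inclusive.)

Check (p3 ∨ p1) at every j in [2,4]:
  j=2: false
  j=3: false
  j=4: true
Fails at j=2 → formula fails.

No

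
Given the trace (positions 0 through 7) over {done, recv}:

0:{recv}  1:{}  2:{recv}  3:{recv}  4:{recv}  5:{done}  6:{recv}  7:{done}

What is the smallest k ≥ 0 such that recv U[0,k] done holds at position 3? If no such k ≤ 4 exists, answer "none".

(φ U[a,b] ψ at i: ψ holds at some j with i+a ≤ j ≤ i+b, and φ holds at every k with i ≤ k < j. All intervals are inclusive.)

Need earliest j ≥ 3 with done, and recv at every k in [3,j-1].
  j=3: rhs fails.
  j=4: rhs fails.
  j=5: rhs holds; lhs holds on [3,4]. k = 2.

2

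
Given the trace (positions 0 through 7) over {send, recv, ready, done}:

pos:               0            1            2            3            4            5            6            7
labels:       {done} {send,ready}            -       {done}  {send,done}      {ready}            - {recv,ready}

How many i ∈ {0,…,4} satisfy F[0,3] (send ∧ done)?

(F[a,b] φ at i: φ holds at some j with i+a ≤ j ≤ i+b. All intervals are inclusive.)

4

Evaluate at each i in [0,4]:
  i=0: ✗ (none in [0,3])
  i=1: ✓ (witness j=4)
  i=2: ✓ (witness j=4)
  i=3: ✓ (witness j=4)
  i=4: ✓ (witness j=4)
Positions where it holds: {1, 2, 3, 4} → 4.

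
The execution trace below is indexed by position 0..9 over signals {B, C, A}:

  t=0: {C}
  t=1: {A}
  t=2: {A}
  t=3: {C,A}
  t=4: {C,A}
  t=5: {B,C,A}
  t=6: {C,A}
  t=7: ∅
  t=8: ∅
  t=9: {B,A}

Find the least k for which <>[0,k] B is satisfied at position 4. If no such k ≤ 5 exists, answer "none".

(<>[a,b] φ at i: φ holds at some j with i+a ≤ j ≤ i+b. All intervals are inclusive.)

Scan j = 4,5,… for B:
  j=4: fails
  j=5: holds
First hit at j=5, so smallest k = 5-4 = 1.

1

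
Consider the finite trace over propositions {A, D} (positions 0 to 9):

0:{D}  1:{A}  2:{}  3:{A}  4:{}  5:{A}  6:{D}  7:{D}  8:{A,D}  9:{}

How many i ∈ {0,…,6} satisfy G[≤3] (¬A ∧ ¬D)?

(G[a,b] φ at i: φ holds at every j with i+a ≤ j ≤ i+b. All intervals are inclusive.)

0

Evaluate at each i in [0,6]:
  i=0: ✗ (fails at j=0)
  i=1: ✗ (fails at j=1)
  i=2: ✗ (fails at j=3)
  i=3: ✗ (fails at j=3)
  i=4: ✗ (fails at j=5)
  i=5: ✗ (fails at j=5)
  i=6: ✗ (fails at j=6)
Positions where it holds: {} → 0.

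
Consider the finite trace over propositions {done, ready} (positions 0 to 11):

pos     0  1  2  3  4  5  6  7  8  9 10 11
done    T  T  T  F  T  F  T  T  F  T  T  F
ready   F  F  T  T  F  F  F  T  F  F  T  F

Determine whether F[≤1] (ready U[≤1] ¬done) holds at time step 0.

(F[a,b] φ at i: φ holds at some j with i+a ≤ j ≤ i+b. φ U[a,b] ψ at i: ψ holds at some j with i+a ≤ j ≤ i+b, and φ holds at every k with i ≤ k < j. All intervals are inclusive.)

False

Check (ready U[≤1] ¬done) at each j in [0,1]:
  j=0: fails
  j=1: fails
No position in the window satisfies it → formula fails.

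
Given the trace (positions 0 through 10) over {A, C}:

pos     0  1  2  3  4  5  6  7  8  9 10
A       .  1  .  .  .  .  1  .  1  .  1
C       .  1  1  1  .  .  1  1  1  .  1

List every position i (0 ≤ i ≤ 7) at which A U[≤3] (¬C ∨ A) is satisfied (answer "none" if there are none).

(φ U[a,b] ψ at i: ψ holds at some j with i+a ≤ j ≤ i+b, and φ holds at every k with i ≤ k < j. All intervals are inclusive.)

0, 1, 4, 5, 6

Evaluate at each i in [0,7]:
  i=0: ✓ (rhs at j=0)
  i=1: ✓ (rhs at j=1)
  i=2: ✗ (lhs fails at k=2 before rhs at j=4)
  i=3: ✗ (lhs fails at k=3 before rhs at j=4)
  i=4: ✓ (rhs at j=4)
  i=5: ✓ (rhs at j=5)
  i=6: ✓ (rhs at j=6)
  i=7: ✗ (lhs fails at k=7 before rhs at j=8)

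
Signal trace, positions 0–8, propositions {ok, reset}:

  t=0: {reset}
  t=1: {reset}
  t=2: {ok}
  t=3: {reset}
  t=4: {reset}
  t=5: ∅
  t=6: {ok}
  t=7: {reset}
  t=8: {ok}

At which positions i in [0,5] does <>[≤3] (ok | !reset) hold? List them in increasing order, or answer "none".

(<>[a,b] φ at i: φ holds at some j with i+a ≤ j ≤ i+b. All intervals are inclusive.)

Evaluate at each i in [0,5]:
  i=0: ✓ (witness j=2)
  i=1: ✓ (witness j=2)
  i=2: ✓ (witness j=2)
  i=3: ✓ (witness j=5)
  i=4: ✓ (witness j=5)
  i=5: ✓ (witness j=5)

0, 1, 2, 3, 4, 5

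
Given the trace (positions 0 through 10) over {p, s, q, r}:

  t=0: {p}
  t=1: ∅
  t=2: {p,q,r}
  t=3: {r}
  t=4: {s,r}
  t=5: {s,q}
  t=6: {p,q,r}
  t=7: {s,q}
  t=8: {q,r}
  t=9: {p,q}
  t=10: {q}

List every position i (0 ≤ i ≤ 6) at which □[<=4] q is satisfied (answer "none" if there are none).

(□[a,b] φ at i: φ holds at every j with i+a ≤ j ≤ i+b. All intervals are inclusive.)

5, 6

Evaluate at each i in [0,6]:
  i=0: ✗ (fails at j=0)
  i=1: ✗ (fails at j=1)
  i=2: ✗ (fails at j=3)
  i=3: ✗ (fails at j=3)
  i=4: ✗ (fails at j=4)
  i=5: ✓ (all of [5,9])
  i=6: ✓ (all of [6,10])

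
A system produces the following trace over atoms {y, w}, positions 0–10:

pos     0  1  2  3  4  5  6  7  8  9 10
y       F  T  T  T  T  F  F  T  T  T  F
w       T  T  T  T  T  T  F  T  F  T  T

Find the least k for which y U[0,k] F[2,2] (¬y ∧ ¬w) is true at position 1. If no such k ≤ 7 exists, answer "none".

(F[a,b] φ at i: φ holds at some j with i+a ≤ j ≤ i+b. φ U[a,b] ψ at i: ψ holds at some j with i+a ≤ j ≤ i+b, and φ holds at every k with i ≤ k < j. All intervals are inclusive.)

Need earliest j ≥ 1 with F[2,2] (¬y ∧ ¬w), and y at every k in [1,j-1].
  j=1: rhs fails.
  j=2: rhs fails.
  j=3: rhs fails.
  j=4: rhs holds; lhs holds on [1,3]. k = 3.

3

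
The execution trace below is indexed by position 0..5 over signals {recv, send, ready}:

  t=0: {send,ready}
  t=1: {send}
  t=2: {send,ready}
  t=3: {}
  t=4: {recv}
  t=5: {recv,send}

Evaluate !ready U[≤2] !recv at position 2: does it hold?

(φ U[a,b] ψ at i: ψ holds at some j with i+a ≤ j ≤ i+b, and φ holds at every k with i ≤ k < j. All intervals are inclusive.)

Need some j in [2,4] with !recv, and !ready at every k in [2,j-1].
  j=2: !recv holds; no prefix to check → satisfied.

Holds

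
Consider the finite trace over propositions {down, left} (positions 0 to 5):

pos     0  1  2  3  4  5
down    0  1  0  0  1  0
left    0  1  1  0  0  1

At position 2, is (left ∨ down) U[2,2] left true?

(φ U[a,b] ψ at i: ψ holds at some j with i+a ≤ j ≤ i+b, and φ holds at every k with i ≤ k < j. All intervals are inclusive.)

Need some j in [4,4] with left, and (left ∨ down) at every k in [2,j-1].
  j=4: left false.
No j in the window works → until fails.

No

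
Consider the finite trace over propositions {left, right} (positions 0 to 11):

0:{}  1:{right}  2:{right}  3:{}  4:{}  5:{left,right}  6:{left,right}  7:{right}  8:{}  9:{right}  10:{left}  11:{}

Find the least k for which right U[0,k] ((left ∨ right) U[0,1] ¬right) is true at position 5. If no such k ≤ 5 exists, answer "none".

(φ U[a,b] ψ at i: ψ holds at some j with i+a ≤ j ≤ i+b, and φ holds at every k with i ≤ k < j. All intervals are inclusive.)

2

Need earliest j ≥ 5 with ((left ∨ right) U[0,1] ¬right), and right at every k in [5,j-1].
  j=5: rhs fails.
  j=6: rhs fails.
  j=7: rhs holds; lhs holds on [5,6]. k = 2.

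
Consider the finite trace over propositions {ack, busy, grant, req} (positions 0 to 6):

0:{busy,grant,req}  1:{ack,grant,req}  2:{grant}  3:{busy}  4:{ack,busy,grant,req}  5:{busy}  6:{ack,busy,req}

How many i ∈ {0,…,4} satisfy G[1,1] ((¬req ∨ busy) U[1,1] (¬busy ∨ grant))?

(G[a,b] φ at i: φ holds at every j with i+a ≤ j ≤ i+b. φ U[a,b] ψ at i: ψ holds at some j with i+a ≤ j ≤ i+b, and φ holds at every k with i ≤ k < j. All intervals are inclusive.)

1

Evaluate at each i in [0,4]:
  i=0: ✗ (fails at j=1)
  i=1: ✗ (fails at j=2)
  i=2: ✓ (all of [3,3])
  i=3: ✗ (fails at j=4)
  i=4: ✗ (fails at j=5)
Positions where it holds: {2} → 1.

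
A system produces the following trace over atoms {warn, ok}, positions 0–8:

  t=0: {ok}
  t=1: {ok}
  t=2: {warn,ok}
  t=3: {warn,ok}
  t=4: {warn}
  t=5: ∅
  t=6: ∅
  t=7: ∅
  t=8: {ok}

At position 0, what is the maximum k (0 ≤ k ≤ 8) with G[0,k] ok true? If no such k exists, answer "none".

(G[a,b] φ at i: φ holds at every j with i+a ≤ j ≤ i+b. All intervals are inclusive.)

3

ok must hold from j=0 onward; find where it first fails.
  j=0: holds
  j=1: holds
  j=2: holds
  j=3: holds
  j=4: fails
Holds on [0,3], so largest k = 3.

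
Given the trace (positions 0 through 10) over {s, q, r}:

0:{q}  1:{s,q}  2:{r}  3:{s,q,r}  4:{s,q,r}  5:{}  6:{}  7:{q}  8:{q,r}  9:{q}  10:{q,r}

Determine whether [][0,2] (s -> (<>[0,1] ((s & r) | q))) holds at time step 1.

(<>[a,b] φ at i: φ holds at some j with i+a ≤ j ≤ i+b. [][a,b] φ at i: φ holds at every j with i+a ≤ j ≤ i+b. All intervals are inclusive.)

Check (s -> (<>[0,1] ((s & r) | q))) at every j in [1,3]:
  j=1: antecedent true; consequent holds (witness at 1) → ✓
  j=2: antecedent false → ✓
  j=3: antecedent true; consequent holds (witness at 3) → ✓
All positions satisfy it → formula holds.

True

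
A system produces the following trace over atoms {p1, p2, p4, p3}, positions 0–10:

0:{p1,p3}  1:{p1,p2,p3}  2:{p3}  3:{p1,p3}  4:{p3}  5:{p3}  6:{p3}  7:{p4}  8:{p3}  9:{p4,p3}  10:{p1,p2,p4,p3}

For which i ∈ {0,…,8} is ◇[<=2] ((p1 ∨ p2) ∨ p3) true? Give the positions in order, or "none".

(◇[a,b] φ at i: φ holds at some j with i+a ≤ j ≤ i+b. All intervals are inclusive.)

Evaluate at each i in [0,8]:
  i=0: ✓ (witness j=0)
  i=1: ✓ (witness j=1)
  i=2: ✓ (witness j=2)
  i=3: ✓ (witness j=3)
  i=4: ✓ (witness j=4)
  i=5: ✓ (witness j=5)
  i=6: ✓ (witness j=6)
  i=7: ✓ (witness j=8)
  i=8: ✓ (witness j=8)

0, 1, 2, 3, 4, 5, 6, 7, 8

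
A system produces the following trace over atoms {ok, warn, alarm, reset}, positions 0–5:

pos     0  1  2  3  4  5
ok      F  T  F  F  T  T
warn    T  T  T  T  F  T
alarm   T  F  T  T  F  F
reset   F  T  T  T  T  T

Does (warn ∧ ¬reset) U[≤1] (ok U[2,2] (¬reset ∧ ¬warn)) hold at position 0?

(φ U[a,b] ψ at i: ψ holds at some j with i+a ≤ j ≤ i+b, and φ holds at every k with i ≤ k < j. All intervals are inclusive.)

False

Need some j in [0,1] with (ok U[2,2] (¬reset ∧ ¬warn)), and (warn ∧ ¬reset) at every k in [0,j-1].
  j=0: (ok U[2,2] (¬reset ∧ ¬warn)) — fails.
  j=1: (ok U[2,2] (¬reset ∧ ¬warn)) — fails.
No j in the window works → until fails.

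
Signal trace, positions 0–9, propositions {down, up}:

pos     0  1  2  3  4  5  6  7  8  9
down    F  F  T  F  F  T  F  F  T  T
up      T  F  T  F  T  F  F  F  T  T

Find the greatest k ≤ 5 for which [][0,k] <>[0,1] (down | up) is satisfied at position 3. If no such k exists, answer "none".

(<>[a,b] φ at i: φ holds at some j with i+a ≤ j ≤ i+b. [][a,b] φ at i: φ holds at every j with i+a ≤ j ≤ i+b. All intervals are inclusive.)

<>[0,1] (down | up) must hold from j=3 onward; find where it first fails.
  j=3: holds
  j=4: holds
  j=5: holds
  j=6: fails
Holds on [3,5], so largest k = 2.

2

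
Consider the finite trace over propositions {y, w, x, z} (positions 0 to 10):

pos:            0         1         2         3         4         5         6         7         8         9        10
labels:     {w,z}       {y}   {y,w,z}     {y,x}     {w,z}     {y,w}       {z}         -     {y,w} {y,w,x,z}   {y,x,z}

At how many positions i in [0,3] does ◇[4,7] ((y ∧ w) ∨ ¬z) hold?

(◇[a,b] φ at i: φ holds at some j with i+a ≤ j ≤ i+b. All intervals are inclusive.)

Evaluate at each i in [0,3]:
  i=0: ✓ (witness j=5)
  i=1: ✓ (witness j=5)
  i=2: ✓ (witness j=7)
  i=3: ✓ (witness j=7)
Positions where it holds: {0, 1, 2, 3} → 4.

4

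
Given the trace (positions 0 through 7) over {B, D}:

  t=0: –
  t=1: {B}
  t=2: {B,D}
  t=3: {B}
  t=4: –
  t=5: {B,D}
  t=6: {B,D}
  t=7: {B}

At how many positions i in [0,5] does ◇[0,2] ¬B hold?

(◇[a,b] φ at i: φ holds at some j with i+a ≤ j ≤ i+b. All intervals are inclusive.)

Evaluate at each i in [0,5]:
  i=0: ✓ (witness j=0)
  i=1: ✗ (none in [1,3])
  i=2: ✓ (witness j=4)
  i=3: ✓ (witness j=4)
  i=4: ✓ (witness j=4)
  i=5: ✗ (none in [5,7])
Positions where it holds: {0, 2, 3, 4} → 4.

4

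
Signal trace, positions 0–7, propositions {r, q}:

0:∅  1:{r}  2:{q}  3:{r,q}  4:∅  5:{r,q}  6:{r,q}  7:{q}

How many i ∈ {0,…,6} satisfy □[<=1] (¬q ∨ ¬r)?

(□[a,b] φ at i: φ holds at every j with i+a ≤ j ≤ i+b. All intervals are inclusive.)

2

Evaluate at each i in [0,6]:
  i=0: ✓ (all of [0,1])
  i=1: ✓ (all of [1,2])
  i=2: ✗ (fails at j=3)
  i=3: ✗ (fails at j=3)
  i=4: ✗ (fails at j=5)
  i=5: ✗ (fails at j=5)
  i=6: ✗ (fails at j=6)
Positions where it holds: {0, 1} → 2.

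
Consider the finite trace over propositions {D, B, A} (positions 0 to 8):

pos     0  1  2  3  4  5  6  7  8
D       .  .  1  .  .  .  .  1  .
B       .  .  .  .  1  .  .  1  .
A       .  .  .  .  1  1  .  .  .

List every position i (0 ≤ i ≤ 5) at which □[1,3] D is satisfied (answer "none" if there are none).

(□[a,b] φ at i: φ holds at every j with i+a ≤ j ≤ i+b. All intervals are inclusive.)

none

Evaluate at each i in [0,5]:
  i=0: ✗ (fails at j=1)
  i=1: ✗ (fails at j=3)
  i=2: ✗ (fails at j=3)
  i=3: ✗ (fails at j=4)
  i=4: ✗ (fails at j=5)
  i=5: ✗ (fails at j=6)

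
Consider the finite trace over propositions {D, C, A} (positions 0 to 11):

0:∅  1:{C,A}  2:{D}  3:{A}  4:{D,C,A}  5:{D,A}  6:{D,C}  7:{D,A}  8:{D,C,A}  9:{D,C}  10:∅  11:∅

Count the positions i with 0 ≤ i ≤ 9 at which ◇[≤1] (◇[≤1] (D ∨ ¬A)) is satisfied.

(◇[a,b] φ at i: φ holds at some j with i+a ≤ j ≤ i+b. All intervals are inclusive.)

10

Evaluate at each i in [0,9]:
  i=0: ✓ (witness j=0)
  i=1: ✓ (witness j=1)
  i=2: ✓ (witness j=2)
  i=3: ✓ (witness j=3)
  i=4: ✓ (witness j=4)
  i=5: ✓ (witness j=5)
  i=6: ✓ (witness j=6)
  i=7: ✓ (witness j=7)
  i=8: ✓ (witness j=8)
  i=9: ✓ (witness j=9)
Positions where it holds: {0, 1, 2, 3, 4, 5, 6, 7, 8, 9} → 10.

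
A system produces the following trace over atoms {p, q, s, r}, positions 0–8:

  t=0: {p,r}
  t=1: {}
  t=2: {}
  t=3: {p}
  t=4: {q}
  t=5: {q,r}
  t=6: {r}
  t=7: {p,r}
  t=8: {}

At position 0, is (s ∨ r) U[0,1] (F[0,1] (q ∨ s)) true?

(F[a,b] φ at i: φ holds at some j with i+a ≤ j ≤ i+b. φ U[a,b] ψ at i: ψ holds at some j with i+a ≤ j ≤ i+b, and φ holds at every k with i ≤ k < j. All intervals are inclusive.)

No

Need some j in [0,1] with F[0,1] (q ∨ s), and (s ∨ r) at every k in [0,j-1].
  j=0: F[0,1] (q ∨ s) — fails (none in [0,1]).
  j=1: F[0,1] (q ∨ s) — fails (none in [1,2]).
No j in the window works → until fails.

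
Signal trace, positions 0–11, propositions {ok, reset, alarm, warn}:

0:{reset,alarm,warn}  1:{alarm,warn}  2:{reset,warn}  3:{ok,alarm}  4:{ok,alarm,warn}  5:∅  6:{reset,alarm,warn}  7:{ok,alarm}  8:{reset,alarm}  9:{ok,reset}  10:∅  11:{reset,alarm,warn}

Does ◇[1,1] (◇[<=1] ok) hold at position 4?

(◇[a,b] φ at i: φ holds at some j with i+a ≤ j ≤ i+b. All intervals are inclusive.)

Does not hold

Check ◇[<=1] ok at each j in [5,5]:
  j=5: fails (none in [5,6])
No position in the window satisfies it → formula fails.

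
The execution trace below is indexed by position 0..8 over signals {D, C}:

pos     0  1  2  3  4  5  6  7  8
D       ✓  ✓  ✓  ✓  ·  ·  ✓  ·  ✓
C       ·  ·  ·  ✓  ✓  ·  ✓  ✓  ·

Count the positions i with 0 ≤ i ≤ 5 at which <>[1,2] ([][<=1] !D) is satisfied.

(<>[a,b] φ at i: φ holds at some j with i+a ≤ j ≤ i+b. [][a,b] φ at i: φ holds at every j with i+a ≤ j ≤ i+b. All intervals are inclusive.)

2

Evaluate at each i in [0,5]:
  i=0: ✗ (none in [1,2])
  i=1: ✗ (none in [2,3])
  i=2: ✓ (witness j=4)
  i=3: ✓ (witness j=4)
  i=4: ✗ (none in [5,6])
  i=5: ✗ (none in [6,7])
Positions where it holds: {2, 3} → 2.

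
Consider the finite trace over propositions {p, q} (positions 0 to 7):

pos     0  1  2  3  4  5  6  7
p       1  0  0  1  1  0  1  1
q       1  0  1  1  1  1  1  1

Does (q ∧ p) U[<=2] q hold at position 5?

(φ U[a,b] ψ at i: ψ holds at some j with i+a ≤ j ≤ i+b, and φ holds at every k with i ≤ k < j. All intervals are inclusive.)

Need some j in [5,7] with q, and (q ∧ p) at every k in [5,j-1].
  j=5: q holds; no prefix to check → satisfied.

Holds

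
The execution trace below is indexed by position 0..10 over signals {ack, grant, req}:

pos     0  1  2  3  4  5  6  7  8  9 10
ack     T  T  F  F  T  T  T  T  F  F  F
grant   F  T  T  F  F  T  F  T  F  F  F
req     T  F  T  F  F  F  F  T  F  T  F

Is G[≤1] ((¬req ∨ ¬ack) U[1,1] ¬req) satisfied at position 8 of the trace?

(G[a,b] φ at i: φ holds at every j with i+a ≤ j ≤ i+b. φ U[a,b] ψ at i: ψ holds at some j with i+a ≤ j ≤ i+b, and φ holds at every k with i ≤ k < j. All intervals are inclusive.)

Check ((¬req ∨ ¬ack) U[1,1] ¬req) at every j in [8,9]:
  j=8: fails
  j=9: holds
Fails at j=8 → formula fails.

No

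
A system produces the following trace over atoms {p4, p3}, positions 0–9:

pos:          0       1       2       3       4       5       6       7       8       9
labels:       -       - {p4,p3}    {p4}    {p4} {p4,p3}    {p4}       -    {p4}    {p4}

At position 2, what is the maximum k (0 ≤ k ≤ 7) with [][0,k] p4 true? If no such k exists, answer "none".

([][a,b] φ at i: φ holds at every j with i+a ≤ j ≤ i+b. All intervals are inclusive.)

4

p4 must hold from j=2 onward; find where it first fails.
  j=2: holds
  j=3: holds
  j=4: holds
  j=5: holds
  j=6: holds
  j=7: fails
Holds on [2,6], so largest k = 4.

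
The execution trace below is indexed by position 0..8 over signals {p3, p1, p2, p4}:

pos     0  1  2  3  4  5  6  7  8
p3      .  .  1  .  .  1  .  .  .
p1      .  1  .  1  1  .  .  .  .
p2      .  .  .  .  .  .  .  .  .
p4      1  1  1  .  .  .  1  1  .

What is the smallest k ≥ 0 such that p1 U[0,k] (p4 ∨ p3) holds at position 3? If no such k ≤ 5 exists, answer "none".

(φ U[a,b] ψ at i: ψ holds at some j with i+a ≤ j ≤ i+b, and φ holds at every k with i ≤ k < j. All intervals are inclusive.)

2

Need earliest j ≥ 3 with (p4 ∨ p3), and p1 at every k in [3,j-1].
  j=3: rhs fails.
  j=4: rhs fails.
  j=5: rhs holds; lhs holds on [3,4]. k = 2.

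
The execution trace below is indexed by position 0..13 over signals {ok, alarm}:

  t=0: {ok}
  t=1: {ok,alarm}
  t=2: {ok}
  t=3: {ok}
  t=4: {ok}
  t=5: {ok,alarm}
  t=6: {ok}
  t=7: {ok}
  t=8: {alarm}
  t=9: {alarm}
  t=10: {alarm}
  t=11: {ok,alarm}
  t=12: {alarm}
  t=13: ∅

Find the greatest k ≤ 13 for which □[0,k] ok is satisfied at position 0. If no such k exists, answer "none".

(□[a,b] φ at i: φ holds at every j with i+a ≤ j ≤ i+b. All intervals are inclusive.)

ok must hold from j=0 onward; find where it first fails.
  j=0: holds
  j=1: holds
  j=2: holds
  j=3: holds
  j=4: holds
  j=5: holds
  j=6: holds
  j=7: holds
  j=8: fails
Holds on [0,7], so largest k = 7.

7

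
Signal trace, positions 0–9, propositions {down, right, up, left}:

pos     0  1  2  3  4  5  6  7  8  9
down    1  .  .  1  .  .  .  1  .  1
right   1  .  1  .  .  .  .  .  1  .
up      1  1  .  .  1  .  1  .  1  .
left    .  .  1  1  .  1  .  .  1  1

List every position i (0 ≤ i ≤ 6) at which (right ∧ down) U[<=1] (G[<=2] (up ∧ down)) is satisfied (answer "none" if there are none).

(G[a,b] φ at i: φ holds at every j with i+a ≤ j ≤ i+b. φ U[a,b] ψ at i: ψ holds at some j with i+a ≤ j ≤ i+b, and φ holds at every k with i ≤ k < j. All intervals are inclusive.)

none

Evaluate at each i in [0,6]:
  i=0: ✗ (no rhs in [0,1])
  i=1: ✗ (no rhs in [1,2])
  i=2: ✗ (no rhs in [2,3])
  i=3: ✗ (no rhs in [3,4])
  i=4: ✗ (no rhs in [4,5])
  i=5: ✗ (no rhs in [5,6])
  i=6: ✗ (no rhs in [6,7])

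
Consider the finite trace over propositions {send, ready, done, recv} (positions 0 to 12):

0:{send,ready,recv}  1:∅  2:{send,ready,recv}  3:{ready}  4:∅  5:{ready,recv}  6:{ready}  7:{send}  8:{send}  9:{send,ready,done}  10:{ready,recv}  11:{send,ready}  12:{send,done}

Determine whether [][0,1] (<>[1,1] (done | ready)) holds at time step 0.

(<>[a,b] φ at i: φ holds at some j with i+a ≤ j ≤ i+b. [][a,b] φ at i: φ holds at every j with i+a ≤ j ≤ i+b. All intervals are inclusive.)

False

Check <>[1,1] (done | ready) at every j in [0,1]:
  j=0: fails (none in [1,1])
  j=1: holds (witness at 2)
Fails at j=0 → formula fails.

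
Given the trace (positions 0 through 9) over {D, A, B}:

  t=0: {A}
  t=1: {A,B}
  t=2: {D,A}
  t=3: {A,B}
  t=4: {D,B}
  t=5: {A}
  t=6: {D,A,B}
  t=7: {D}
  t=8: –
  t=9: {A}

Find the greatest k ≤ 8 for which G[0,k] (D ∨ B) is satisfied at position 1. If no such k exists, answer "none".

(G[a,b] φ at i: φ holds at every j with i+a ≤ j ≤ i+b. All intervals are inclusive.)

(D ∨ B) must hold from j=1 onward; find where it first fails.
  j=1: holds
  j=2: holds
  j=3: holds
  j=4: holds
  j=5: fails
Holds on [1,4], so largest k = 3.

3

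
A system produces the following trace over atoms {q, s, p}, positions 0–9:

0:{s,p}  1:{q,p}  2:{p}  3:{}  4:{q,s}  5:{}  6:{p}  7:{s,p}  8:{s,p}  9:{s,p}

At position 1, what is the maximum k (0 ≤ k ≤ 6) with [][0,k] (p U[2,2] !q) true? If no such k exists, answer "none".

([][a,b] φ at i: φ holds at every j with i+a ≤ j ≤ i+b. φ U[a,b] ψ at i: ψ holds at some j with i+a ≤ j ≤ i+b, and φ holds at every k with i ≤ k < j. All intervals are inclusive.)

0

(p U[2,2] !q) must hold from j=1 onward; find where it first fails.
  j=1: holds
  j=2: fails
Holds on [1,1], so largest k = 0.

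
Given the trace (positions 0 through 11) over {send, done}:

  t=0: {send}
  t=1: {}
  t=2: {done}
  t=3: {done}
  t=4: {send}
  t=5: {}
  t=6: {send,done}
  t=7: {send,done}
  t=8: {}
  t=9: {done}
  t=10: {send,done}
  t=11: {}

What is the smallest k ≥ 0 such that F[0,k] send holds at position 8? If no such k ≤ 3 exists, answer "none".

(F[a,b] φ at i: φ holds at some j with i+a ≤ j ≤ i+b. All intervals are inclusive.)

Scan j = 8,9,… for send:
  j=8: fails
  j=9: fails
  j=10: holds
First hit at j=10, so smallest k = 10-8 = 2.

2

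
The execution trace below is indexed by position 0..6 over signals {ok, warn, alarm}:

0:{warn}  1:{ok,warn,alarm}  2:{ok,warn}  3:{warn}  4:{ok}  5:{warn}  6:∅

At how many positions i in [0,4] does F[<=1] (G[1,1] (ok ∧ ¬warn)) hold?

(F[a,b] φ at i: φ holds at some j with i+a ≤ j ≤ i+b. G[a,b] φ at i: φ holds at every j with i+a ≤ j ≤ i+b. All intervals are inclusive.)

2

Evaluate at each i in [0,4]:
  i=0: ✗ (none in [0,1])
  i=1: ✗ (none in [1,2])
  i=2: ✓ (witness j=3)
  i=3: ✓ (witness j=3)
  i=4: ✗ (none in [4,5])
Positions where it holds: {2, 3} → 2.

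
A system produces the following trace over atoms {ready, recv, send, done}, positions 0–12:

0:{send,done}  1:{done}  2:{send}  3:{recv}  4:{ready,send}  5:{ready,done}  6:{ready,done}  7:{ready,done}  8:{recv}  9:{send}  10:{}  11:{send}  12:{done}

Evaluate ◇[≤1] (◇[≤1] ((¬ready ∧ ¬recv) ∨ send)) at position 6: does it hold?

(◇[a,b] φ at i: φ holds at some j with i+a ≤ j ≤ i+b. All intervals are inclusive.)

Check ◇[≤1] ((¬ready ∧ ¬recv) ∨ send) at each j in [6,7]:
  j=6: fails (none in [6,7])
  j=7: fails (none in [7,8])
No position in the window satisfies it → formula fails.

No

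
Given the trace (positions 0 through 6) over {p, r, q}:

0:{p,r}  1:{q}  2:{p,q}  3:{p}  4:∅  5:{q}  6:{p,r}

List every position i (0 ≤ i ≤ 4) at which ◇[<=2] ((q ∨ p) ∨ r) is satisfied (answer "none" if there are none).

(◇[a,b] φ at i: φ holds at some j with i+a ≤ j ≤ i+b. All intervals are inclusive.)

Evaluate at each i in [0,4]:
  i=0: ✓ (witness j=0)
  i=1: ✓ (witness j=1)
  i=2: ✓ (witness j=2)
  i=3: ✓ (witness j=3)
  i=4: ✓ (witness j=5)

0, 1, 2, 3, 4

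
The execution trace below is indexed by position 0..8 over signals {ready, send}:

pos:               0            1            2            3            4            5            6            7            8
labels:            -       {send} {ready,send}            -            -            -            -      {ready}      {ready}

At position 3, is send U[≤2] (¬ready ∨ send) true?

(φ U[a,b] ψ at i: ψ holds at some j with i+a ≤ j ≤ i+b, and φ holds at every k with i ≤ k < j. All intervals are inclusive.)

True

Need some j in [3,5] with (¬ready ∨ send), and send at every k in [3,j-1].
  j=3: (¬ready ∨ send) holds; no prefix to check → satisfied.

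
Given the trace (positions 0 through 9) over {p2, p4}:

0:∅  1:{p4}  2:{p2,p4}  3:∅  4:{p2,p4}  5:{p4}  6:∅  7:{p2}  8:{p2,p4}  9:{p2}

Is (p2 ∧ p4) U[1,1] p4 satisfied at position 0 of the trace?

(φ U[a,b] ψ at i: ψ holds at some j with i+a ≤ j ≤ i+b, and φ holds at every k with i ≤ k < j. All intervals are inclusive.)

Does not hold

Need some j in [1,1] with p4, and (p2 ∧ p4) at every k in [0,j-1].
  j=1: p4 holds, but (p2 ∧ p4) fails at k=0 → not this j.
No j in the window works → until fails.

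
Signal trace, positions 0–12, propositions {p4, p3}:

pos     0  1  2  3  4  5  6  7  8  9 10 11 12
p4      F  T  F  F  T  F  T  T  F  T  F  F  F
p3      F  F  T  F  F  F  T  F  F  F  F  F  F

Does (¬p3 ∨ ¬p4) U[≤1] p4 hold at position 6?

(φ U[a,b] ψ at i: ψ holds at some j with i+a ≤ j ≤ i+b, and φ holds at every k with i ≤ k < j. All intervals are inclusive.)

Holds

Need some j in [6,7] with p4, and (¬p3 ∨ ¬p4) at every k in [6,j-1].
  j=6: p4 holds; no prefix to check → satisfied.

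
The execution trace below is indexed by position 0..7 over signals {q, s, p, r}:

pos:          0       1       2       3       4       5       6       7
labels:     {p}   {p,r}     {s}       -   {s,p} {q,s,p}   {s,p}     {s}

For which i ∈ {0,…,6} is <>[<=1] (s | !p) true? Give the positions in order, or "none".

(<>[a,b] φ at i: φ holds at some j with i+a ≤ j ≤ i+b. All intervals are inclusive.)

Evaluate at each i in [0,6]:
  i=0: ✗ (none in [0,1])
  i=1: ✓ (witness j=2)
  i=2: ✓ (witness j=2)
  i=3: ✓ (witness j=3)
  i=4: ✓ (witness j=4)
  i=5: ✓ (witness j=5)
  i=6: ✓ (witness j=6)

1, 2, 3, 4, 5, 6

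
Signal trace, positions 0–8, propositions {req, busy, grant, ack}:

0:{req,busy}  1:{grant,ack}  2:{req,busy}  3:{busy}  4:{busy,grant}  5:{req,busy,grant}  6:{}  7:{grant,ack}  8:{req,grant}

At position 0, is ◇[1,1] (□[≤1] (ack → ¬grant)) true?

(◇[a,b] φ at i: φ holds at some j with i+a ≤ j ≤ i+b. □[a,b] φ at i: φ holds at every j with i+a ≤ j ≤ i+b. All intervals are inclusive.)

Check □[≤1] (ack → ¬grant) at each j in [1,1]:
  j=1: fails at 1
No position in the window satisfies it → formula fails.

False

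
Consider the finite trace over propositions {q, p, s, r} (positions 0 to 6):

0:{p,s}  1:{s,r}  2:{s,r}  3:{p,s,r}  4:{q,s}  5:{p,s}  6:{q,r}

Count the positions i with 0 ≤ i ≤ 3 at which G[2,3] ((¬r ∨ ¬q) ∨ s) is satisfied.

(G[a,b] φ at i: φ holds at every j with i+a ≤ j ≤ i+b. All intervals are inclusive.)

3

Evaluate at each i in [0,3]:
  i=0: ✓ (all of [2,3])
  i=1: ✓ (all of [3,4])
  i=2: ✓ (all of [4,5])
  i=3: ✗ (fails at j=6)
Positions where it holds: {0, 1, 2} → 3.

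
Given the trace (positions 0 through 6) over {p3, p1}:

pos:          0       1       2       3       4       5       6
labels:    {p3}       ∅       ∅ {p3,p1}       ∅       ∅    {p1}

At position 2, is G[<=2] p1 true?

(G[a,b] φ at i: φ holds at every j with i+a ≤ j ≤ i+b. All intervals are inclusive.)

Check p1 at every j in [2,4]:
  j=2: false
  j=3: true
  j=4: false
Fails at j=2 → formula fails.

Does not hold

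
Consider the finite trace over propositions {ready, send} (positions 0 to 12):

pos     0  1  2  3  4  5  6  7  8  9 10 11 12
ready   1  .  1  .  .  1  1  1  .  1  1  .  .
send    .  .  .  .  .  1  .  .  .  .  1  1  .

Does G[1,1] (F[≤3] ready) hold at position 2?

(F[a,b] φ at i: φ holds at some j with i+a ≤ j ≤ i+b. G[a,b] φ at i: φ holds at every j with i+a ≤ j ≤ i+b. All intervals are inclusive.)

Yes

Check F[≤3] ready at every j in [3,3]:
  j=3: holds (witness at 5)
All positions satisfy it → formula holds.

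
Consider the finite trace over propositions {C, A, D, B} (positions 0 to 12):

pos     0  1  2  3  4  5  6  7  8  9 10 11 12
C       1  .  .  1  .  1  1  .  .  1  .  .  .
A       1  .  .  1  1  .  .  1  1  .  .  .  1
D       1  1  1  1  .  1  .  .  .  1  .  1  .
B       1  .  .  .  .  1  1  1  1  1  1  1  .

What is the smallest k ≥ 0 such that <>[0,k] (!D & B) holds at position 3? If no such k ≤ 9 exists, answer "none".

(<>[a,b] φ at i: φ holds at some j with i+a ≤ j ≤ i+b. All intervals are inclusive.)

3

Scan j = 3,4,… for (!D & B):
  j=3: fails
  j=4: fails
  j=5: fails
  j=6: holds
First hit at j=6, so smallest k = 6-3 = 3.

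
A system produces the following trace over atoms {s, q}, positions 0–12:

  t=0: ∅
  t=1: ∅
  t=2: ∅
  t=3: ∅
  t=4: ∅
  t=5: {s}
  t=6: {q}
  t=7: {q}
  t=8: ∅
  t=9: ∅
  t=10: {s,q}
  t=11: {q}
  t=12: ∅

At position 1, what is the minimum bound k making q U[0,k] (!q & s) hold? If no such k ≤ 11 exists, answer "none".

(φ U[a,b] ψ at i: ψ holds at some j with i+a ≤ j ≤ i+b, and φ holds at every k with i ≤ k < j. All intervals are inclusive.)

Need earliest j ≥ 1 with (!q & s), and q at every k in [1,j-1].
  j=1: rhs fails.
  j=2: rhs fails.
  j=3: rhs fails.
  j=4: rhs fails.
  j=5: rhs holds but lhs fails at k=1.
  j=6: rhs fails.
  j=7: rhs fails.
  j=8: rhs fails.
  j=9: rhs fails.
  j=10: rhs fails.
  j=11: rhs fails.
  j=12: rhs fails.
No witness within the range → none.

none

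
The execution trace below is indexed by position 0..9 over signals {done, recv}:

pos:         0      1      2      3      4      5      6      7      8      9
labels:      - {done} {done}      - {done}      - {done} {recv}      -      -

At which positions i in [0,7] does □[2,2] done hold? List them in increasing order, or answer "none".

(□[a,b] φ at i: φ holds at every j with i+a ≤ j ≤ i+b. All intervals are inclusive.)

0, 2, 4

Evaluate at each i in [0,7]:
  i=0: ✓ (all of [2,2])
  i=1: ✗ (fails at j=3)
  i=2: ✓ (all of [4,4])
  i=3: ✗ (fails at j=5)
  i=4: ✓ (all of [6,6])
  i=5: ✗ (fails at j=7)
  i=6: ✗ (fails at j=8)
  i=7: ✗ (fails at j=9)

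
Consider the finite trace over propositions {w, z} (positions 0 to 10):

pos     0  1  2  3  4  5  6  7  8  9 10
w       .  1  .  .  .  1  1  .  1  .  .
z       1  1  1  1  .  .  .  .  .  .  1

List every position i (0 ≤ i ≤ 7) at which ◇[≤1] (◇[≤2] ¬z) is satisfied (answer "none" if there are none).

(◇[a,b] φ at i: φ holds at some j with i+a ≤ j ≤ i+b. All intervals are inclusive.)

Evaluate at each i in [0,7]:
  i=0: ✗ (none in [0,1])
  i=1: ✓ (witness j=2)
  i=2: ✓ (witness j=2)
  i=3: ✓ (witness j=3)
  i=4: ✓ (witness j=4)
  i=5: ✓ (witness j=5)
  i=6: ✓ (witness j=6)
  i=7: ✓ (witness j=7)

1, 2, 3, 4, 5, 6, 7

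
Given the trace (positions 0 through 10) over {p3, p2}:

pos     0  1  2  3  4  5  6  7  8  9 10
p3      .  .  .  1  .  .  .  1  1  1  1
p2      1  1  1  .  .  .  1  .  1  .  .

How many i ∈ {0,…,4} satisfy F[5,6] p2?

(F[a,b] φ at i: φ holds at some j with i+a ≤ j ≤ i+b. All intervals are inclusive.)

4

Evaluate at each i in [0,4]:
  i=0: ✓ (witness j=6)
  i=1: ✓ (witness j=6)
  i=2: ✓ (witness j=8)
  i=3: ✓ (witness j=8)
  i=4: ✗ (none in [9,10])
Positions where it holds: {0, 1, 2, 3} → 4.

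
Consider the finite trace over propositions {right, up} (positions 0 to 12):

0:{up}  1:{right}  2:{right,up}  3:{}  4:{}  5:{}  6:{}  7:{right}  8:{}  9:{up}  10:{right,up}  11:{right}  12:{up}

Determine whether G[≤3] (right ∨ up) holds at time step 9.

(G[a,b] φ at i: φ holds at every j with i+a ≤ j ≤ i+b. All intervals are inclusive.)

Check (right ∨ up) at every j in [9,12]:
  j=9: true
  j=10: true
  j=11: true
  j=12: true
All positions satisfy it → formula holds.

True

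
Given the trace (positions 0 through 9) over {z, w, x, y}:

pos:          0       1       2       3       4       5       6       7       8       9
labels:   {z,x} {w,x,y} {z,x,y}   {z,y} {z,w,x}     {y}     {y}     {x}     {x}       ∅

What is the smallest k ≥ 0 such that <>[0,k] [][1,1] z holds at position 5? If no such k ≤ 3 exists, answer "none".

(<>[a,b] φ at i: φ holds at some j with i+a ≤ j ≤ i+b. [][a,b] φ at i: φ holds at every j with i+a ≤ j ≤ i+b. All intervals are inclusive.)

none

Scan j = 5,6,… for [][1,1] z:
  j=5: fails
  j=6: fails
  j=7: fails
  j=8: fails
No j in [5,8] satisfies it → none.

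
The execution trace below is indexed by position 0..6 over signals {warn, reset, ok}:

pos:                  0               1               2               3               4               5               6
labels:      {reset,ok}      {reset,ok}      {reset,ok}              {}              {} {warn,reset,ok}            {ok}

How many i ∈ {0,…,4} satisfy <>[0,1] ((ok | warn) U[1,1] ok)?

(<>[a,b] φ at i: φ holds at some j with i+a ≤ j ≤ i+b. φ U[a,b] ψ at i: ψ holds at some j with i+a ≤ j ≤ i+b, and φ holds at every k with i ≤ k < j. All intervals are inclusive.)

3

Evaluate at each i in [0,4]:
  i=0: ✓ (witness j=0)
  i=1: ✓ (witness j=1)
  i=2: ✗ (none in [2,3])
  i=3: ✗ (none in [3,4])
  i=4: ✓ (witness j=5)
Positions where it holds: {0, 1, 4} → 3.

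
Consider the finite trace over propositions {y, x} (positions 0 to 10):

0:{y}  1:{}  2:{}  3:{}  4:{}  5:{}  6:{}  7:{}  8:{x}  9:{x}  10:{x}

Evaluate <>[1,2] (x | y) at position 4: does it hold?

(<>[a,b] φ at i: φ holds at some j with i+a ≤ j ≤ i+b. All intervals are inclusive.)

Check (x | y) at each j in [5,6]:
  j=5: false
  j=6: false
No position in the window satisfies it → formula fails.

No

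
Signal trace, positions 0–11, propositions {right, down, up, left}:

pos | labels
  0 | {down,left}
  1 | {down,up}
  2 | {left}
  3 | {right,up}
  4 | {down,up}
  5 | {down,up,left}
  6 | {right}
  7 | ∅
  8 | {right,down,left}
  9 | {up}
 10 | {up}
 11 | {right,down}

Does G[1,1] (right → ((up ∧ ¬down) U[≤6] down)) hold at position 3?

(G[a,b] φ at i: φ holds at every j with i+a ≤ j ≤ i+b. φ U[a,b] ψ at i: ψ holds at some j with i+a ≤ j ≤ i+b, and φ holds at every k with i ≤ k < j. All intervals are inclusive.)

Check (right → ((up ∧ ¬down) U[≤6] down)) at every j in [4,4]:
  j=4: antecedent false → ✓
All positions satisfy it → formula holds.

Holds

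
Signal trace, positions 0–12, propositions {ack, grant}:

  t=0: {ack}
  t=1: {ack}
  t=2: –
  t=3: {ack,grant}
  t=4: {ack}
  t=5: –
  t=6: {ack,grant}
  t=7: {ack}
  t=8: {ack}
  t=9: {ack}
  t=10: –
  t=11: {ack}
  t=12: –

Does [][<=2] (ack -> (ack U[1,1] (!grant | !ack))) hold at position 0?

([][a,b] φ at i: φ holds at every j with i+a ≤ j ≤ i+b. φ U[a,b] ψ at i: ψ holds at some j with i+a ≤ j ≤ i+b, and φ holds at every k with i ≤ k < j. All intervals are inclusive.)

Check (ack -> (ack U[1,1] (!grant | !ack))) at every j in [0,2]:
  j=0: antecedent true; consequent holds → ✓
  j=1: antecedent true; consequent holds → ✓
  j=2: antecedent false → ✓
All positions satisfy it → formula holds.

True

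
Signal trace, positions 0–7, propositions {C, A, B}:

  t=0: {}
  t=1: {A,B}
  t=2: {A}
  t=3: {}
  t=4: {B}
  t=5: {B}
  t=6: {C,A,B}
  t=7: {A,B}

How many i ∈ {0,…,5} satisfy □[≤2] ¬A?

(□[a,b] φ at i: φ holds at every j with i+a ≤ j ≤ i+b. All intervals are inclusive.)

Evaluate at each i in [0,5]:
  i=0: ✗ (fails at j=1)
  i=1: ✗ (fails at j=1)
  i=2: ✗ (fails at j=2)
  i=3: ✓ (all of [3,5])
  i=4: ✗ (fails at j=6)
  i=5: ✗ (fails at j=6)
Positions where it holds: {3} → 1.

1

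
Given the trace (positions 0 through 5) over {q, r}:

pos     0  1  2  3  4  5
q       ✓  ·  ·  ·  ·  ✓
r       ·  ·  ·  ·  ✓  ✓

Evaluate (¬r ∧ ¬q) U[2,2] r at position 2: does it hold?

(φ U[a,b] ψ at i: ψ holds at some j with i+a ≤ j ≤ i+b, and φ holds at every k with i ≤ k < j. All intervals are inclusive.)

Need some j in [4,4] with r, and (¬r ∧ ¬q) at every k in [2,j-1].
  j=4: r holds; (¬r ∧ ¬q) holds at every k in [2,3] → satisfied.

Yes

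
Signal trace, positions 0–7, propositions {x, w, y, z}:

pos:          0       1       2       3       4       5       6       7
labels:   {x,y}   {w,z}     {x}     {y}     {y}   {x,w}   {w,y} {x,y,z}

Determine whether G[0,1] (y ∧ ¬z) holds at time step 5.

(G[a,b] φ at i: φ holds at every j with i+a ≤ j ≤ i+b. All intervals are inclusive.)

Check (y ∧ ¬z) at every j in [5,6]:
  j=5: false
  j=6: true
Fails at j=5 → formula fails.

Does not hold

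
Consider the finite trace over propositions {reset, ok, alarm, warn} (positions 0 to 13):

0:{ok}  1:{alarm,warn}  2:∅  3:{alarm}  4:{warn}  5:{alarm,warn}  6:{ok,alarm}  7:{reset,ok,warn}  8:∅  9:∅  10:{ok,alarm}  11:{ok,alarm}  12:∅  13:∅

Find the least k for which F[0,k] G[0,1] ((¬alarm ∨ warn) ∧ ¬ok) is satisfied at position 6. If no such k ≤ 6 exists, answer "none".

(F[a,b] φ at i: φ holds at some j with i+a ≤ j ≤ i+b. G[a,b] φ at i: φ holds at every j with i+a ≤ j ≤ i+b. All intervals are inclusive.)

2

Scan j = 6,7,… for G[0,1] ((¬alarm ∨ warn) ∧ ¬ok):
  j=6: fails
  j=7: fails
  j=8: holds
First hit at j=8, so smallest k = 8-6 = 2.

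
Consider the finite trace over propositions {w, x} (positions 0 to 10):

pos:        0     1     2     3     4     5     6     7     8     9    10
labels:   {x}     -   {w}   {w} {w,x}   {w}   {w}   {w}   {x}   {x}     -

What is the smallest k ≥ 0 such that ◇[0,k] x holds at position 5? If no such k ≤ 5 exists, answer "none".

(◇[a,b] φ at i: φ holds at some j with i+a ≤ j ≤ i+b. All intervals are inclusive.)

3

Scan j = 5,6,… for x:
  j=5: fails
  j=6: fails
  j=7: fails
  j=8: holds
First hit at j=8, so smallest k = 8-5 = 3.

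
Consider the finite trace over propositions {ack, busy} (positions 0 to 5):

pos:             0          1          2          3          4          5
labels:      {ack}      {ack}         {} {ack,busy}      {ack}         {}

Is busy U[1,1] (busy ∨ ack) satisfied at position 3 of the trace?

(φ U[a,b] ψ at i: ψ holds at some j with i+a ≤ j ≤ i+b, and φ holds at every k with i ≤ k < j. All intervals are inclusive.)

Holds

Need some j in [4,4] with (busy ∨ ack), and busy at every k in [3,j-1].
  j=4: (busy ∨ ack) holds; busy holds at every k in [3,3] → satisfied.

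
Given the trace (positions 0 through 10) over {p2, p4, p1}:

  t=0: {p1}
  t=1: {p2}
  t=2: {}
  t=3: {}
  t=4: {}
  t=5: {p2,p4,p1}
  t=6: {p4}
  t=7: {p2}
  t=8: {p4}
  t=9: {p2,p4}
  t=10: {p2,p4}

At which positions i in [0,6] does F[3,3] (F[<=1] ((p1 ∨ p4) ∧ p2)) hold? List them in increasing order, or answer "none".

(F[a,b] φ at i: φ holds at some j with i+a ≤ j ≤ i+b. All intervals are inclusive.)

Evaluate at each i in [0,6]:
  i=0: ✗ (none in [3,3])
  i=1: ✓ (witness j=4)
  i=2: ✓ (witness j=5)
  i=3: ✗ (none in [6,6])
  i=4: ✗ (none in [7,7])
  i=5: ✓ (witness j=8)
  i=6: ✓ (witness j=9)

1, 2, 5, 6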